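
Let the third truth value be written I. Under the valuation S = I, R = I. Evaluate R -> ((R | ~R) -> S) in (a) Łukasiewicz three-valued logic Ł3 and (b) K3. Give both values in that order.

In Łukasiewicz three-valued logic Ł3: ~R = ~I = I
R | ~R = I | I = I
(R | ~R) -> S = I -> I = True  [min(1, 1−½+½)]
R -> ((R | ~R) -> S) = I -> True = True
In K3: ~R = ~I = I
R | ~R = I | I = I
(R | ~R) -> S = I -> I = I  [~I | I]
R -> ((R | ~R) -> S) = I -> I = I
They differ because Łukasiewicz three-valued logic Ł3 and K3 treat I differently under implication.

True; I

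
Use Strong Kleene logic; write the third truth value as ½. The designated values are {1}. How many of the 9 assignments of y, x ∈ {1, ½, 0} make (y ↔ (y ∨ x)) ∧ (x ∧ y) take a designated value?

1

Designated under: (y=1, x=1).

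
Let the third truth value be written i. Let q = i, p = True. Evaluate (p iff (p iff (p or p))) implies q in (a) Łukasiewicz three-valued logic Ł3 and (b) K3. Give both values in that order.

In Łukasiewicz three-valued logic Ł3: p or p = True or True = True
p iff (p or p) = True iff True = True
p iff (p iff (p or p)) = True iff True = True
(p iff (p iff (p or p))) implies q = True implies i = i  [min(1, 1−1+½)]
In K3: p or p = True or True = True
p iff (p or p) = True iff True = True
p iff (p iff (p or p)) = True iff True = True
(p iff (p iff (p or p))) implies q = True implies i = i

i; i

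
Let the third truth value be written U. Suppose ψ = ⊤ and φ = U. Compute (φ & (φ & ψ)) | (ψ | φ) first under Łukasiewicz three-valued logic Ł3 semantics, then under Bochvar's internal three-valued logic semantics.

In Łukasiewicz three-valued logic Ł3: φ & ψ = U & ⊤ = U
φ & (φ & ψ) = U & U = U
ψ | φ = ⊤ | U = ⊤
(φ & (φ & ψ)) | (ψ | φ) = U | ⊤ = ⊤
In Bochvar's internal three-valued logic: φ & ψ = U & ⊤ = U
φ & (φ & ψ) = U & U = U
ψ | φ = ⊤ | U = U
(φ & (φ & ψ)) | (ψ | φ) = U | U = U
They differ because Łukasiewicz three-valued logic Ł3 and Bochvar's internal three-valued logic treat U differently under the binary connectives.

⊤; U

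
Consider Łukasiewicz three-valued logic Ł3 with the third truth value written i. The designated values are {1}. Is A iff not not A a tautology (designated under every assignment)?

Every assignment of A over {1, i, 0} gives a value in {1}.
In particular, with A=i: A iff not not A = 1.

Yes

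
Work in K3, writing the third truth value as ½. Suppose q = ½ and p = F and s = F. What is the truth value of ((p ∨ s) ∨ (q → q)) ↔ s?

½

p ∨ s = F ∨ F = F
q → q = ½ → ½ = ½  [¬½ ∨ ½]
(p ∨ s) ∨ (q → q) = F ∨ ½ = ½
((p ∨ s) ∨ (q → q)) ↔ s = ½ ↔ F = ½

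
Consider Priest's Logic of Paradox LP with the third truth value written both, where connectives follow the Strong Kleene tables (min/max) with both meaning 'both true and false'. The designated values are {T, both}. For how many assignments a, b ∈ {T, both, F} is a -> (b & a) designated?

8

Of the 9 assignments, 8 give a value in {T, both}.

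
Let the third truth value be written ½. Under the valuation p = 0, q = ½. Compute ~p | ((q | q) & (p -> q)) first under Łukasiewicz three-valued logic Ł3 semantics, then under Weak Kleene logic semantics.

1; ½

In Łukasiewicz three-valued logic Ł3: ~p = ~0 = 1
q | q = ½ | ½ = ½
p -> q = 0 -> ½ = 1
(q | q) & (p -> q) = ½ & 1 = ½
~p | ((q | q) & (p -> q)) = 1 | ½ = 1
In Weak Kleene logic: ~p = ~0 = 1
q | q = ½ | ½ = ½
p -> q = 0 -> ½ = ½  [any arg is the third value ⇒ result is the third value]
(q | q) & (p -> q) = ½ & ½ = ½
~p | ((q | q) & (p -> q)) = 1 | ½ = ½
They differ because Łukasiewicz three-valued logic Ł3 and Weak Kleene logic treat ½ differently under the binary connectives.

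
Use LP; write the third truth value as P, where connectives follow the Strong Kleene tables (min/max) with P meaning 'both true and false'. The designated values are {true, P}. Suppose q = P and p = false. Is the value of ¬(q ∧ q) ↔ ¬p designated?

Yes

q ∧ q = P ∧ P = P
¬(q ∧ q) = ¬P = P
¬p = ¬false = true
¬(q ∧ q) ↔ ¬p = P ↔ true = P
P ∈ {true, P}.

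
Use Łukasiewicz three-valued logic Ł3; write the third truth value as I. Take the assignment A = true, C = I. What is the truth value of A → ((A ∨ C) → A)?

true

A ∨ C = true ∨ I = true
(A ∨ C) → A = true → true = true
A → ((A ∨ C) → A) = true → true = true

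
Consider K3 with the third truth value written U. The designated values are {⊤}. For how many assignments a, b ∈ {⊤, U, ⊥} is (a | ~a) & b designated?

2

Designated under: (a=⊤, b=⊤); (a=⊥, b=⊤).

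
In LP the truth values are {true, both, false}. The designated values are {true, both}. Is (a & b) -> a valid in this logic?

Every assignment of a, b over {true, both, false} gives a value in {true, both}.
In particular, with a=both, b=both: (a & b) -> a = both.

Yes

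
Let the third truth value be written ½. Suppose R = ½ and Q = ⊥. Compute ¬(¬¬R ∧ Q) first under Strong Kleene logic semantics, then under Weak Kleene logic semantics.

⊤; ½

In Strong Kleene logic: ¬R = ¬½ = ½
¬¬R = ¬½ = ½
¬¬R ∧ Q = ½ ∧ ⊥ = ⊥
¬(¬¬R ∧ Q) = ¬⊥ = ⊤
In Weak Kleene logic: ¬R = ¬½ = ½
¬¬R = ¬½ = ½
¬¬R ∧ Q = ½ ∧ ⊥ = ½
¬(¬¬R ∧ Q) = ¬½ = ½
They differ because Strong Kleene logic and Weak Kleene logic treat ½ differently under the binary connectives.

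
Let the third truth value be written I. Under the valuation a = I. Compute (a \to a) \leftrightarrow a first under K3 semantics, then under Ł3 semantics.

I; I

In K3: a \to a = I \to I = I  [\lnot I \lor I]
(a \to a) \leftrightarrow a = I \leftrightarrow I = I
In Ł3: a \to a = I \to I = T  [min(1, 1−½+½)]
(a \to a) \leftrightarrow a = T \leftrightarrow I = I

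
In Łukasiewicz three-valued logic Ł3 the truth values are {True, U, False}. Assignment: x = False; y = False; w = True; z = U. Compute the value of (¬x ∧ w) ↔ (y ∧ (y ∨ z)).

False

¬x = ¬False = True
¬x ∧ w = True ∧ True = True
y ∨ z = False ∨ U = U
y ∧ (y ∨ z) = False ∧ U = False
(¬x ∧ w) ↔ (y ∧ (y ∨ z)) = True ↔ False = False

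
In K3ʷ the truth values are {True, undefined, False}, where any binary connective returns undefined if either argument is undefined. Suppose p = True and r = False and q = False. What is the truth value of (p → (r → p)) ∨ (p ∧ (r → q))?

True

r → p = False → True = True
p → (r → p) = True → True = True
r → q = False → False = True
p ∧ (r → q) = True ∧ True = True
(p → (r → p)) ∨ (p ∧ (r → q)) = True ∨ True = True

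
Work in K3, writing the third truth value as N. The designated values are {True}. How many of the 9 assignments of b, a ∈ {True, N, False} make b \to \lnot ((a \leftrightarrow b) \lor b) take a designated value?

Designated under: (b=False, a=True); (b=False, a=N); (b=False, a=False).

3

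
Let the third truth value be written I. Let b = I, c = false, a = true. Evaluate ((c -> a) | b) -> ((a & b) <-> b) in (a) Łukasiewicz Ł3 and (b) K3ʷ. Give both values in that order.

In Łukasiewicz Ł3: c -> a = false -> true = true
(c -> a) | b = true | I = true
a & b = true & I = I
(a & b) <-> b = I <-> I = true  [1 − |½−½|]
((c -> a) | b) -> ((a & b) <-> b) = true -> true = true
In K3ʷ: c -> a = false -> true = true
(c -> a) | b = true | I = I
a & b = true & I = I
(a & b) <-> b = I <-> I = I
((c -> a) | b) -> ((a & b) <-> b) = I -> I = I
They differ because Łukasiewicz Ł3 and K3ʷ treat I differently under the binary connectives.

true; I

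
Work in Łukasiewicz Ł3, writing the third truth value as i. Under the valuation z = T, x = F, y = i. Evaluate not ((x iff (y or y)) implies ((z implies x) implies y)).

F

y or y = i or i = i
x iff (y or y) = F iff i = i  [1 − |0−½|]
z implies x = T implies F = F
(z implies x) implies y = F implies i = T
(x iff (y or y)) implies ((z implies x) implies y) = i implies T = T
not ((x iff (y or y)) implies ((z implies x) implies y)) = not T = F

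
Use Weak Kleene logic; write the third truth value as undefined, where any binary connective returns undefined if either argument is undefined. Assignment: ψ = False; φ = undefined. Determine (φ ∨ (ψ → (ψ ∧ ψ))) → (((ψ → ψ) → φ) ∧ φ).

ψ ∧ ψ = False ∧ False = False
ψ → (ψ ∧ ψ) = False → False = True
φ ∨ (ψ → (ψ ∧ ψ)) = undefined ∨ True = undefined
ψ → ψ = False → False = True
(ψ → ψ) → φ = True → undefined = undefined  [any arg is the third value ⇒ result is the third value]
((ψ → ψ) → φ) ∧ φ = undefined ∧ undefined = undefined
(φ ∨ (ψ → (ψ ∧ ψ))) → (((ψ → ψ) → φ) ∧ φ) = undefined → undefined = undefined

undefined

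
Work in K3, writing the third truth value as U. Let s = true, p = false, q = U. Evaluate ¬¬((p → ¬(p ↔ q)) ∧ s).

p ↔ q = false ↔ U = U
¬(p ↔ q) = ¬U = U
p → ¬(p ↔ q) = false → U = true  [¬false ∨ U]
(p → ¬(p ↔ q)) ∧ s = true ∧ true = true
¬((p → ¬(p ↔ q)) ∧ s) = ¬true = false
¬¬((p → ¬(p ↔ q)) ∧ s) = ¬false = true

true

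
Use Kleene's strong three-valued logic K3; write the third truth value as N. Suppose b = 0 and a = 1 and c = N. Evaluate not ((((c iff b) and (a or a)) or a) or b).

0

c iff b = N iff 0 = N
a or a = 1 or 1 = 1
(c iff b) and (a or a) = N and 1 = N
((c iff b) and (a or a)) or a = N or 1 = 1
(((c iff b) and (a or a)) or a) or b = 1 or 0 = 1
not ((((c iff b) and (a or a)) or a) or b) = not 1 = 0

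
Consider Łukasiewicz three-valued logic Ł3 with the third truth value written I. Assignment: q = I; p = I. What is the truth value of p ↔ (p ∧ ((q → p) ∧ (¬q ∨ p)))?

q → p = I → I = true  [min(1, 1−½+½)]
¬q = ¬I = I
¬q ∨ p = I ∨ I = I
(q → p) ∧ (¬q ∨ p) = true ∧ I = I
p ∧ ((q → p) ∧ (¬q ∨ p)) = I ∧ I = I
p ↔ (p ∧ ((q → p) ∧ (¬q ∨ p))) = I ↔ I = true

true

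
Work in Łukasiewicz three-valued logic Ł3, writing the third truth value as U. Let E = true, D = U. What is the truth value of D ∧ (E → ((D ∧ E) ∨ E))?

U

D ∧ E = U ∧ true = U
(D ∧ E) ∨ E = U ∨ true = true
E → ((D ∧ E) ∨ E) = true → true = true
D ∧ (E → ((D ∧ E) ∨ E)) = U ∧ true = U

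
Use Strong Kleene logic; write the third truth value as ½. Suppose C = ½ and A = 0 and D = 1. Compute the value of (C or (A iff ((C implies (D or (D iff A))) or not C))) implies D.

D iff A = 1 iff 0 = 0
D or (D iff A) = 1 or 0 = 1
C implies (D or (D iff A)) = ½ implies 1 = 1
not C = not ½ = ½
(C implies (D or (D iff A))) or not C = 1 or ½ = 1
A iff ((C implies (D or (D iff A))) or not C) = 0 iff 1 = 0
C or (A iff ((C implies (D or (D iff A))) or not C)) = ½ or 0 = ½
(C or (A iff ((C implies (D or (D iff A))) or not C))) implies D = ½ implies 1 = 1

1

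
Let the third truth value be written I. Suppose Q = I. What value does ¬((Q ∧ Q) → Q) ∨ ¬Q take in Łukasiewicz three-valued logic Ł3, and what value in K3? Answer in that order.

In Łukasiewicz three-valued logic Ł3: Q ∧ Q = I ∧ I = I
(Q ∧ Q) → Q = I → I = true
¬((Q ∧ Q) → Q) = ¬true = false
¬Q = ¬I = I
¬((Q ∧ Q) → Q) ∨ ¬Q = false ∨ I = I
In K3: Q ∧ Q = I ∧ I = I
(Q ∧ Q) → Q = I → I = I  [¬I ∨ I]
¬((Q ∧ Q) → Q) = ¬I = I
¬Q = ¬I = I
¬((Q ∧ Q) → Q) ∨ ¬Q = I ∨ I = I

I; I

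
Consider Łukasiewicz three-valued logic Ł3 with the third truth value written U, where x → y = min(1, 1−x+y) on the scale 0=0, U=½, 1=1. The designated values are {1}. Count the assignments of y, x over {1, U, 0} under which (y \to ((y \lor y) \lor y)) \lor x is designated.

Of the 9 assignments, 9 give a value in {1}.

9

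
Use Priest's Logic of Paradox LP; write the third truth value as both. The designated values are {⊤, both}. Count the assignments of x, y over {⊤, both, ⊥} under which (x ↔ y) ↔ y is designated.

Of the 9 assignments, 7 give a value in {⊤, both}.

7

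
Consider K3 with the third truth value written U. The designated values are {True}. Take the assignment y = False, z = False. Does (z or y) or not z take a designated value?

Yes

z or y = False or False = False
not z = not False = True
(z or y) or not z = False or True = True
True ∈ {True}.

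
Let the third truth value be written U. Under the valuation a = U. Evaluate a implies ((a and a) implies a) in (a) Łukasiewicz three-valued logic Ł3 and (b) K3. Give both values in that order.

In Łukasiewicz three-valued logic Ł3: a and a = U and U = U
(a and a) implies a = U implies U = true
a implies ((a and a) implies a) = U implies true = true
In K3: a and a = U and U = U
(a and a) implies a = U implies U = U  [not U or U]
a implies ((a and a) implies a) = U implies U = U
They differ because Łukasiewicz three-valued logic Ł3 and K3 treat U differently under implication.

true; U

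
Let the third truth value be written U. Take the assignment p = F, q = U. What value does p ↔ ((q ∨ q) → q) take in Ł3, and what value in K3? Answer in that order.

In Ł3: q ∨ q = U ∨ U = U
(q ∨ q) → q = U → U = T
p ↔ ((q ∨ q) → q) = F ↔ T = F
In K3: q ∨ q = U ∨ U = U
(q ∨ q) → q = U → U = U  [¬U ∨ U]
p ↔ ((q ∨ q) → q) = F ↔ U = U
They differ because Ł3 and K3 treat U differently under implication.

F; U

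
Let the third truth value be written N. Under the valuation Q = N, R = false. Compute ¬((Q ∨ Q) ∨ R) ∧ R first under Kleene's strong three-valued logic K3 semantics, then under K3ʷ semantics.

In Kleene's strong three-valued logic K3: Q ∨ Q = N ∨ N = N
(Q ∨ Q) ∨ R = N ∨ false = N
¬((Q ∨ Q) ∨ R) = ¬N = N
¬((Q ∨ Q) ∨ R) ∧ R = N ∧ false = false
In K3ʷ: Q ∨ Q = N ∨ N = N
(Q ∨ Q) ∨ R = N ∨ false = N
¬((Q ∨ Q) ∨ R) = ¬N = N
¬((Q ∨ Q) ∨ R) ∧ R = N ∧ false = N
They differ because Kleene's strong three-valued logic K3 and K3ʷ treat N differently under the binary connectives.

false; N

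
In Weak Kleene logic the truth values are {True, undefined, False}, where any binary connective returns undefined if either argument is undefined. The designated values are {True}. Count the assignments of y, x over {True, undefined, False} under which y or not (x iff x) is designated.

2

Designated under: (y=True, x=True); (y=True, x=False).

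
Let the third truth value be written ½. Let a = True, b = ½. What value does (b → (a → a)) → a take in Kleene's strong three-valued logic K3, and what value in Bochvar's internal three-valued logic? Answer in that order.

In Kleene's strong three-valued logic K3: a → a = True → True = True
b → (a → a) = ½ → True = True  [¬½ ∨ True]
(b → (a → a)) → a = True → True = True
In Bochvar's internal three-valued logic: a → a = True → True = True
b → (a → a) = ½ → True = ½  [any arg is the third value ⇒ result is the third value]
(b → (a → a)) → a = ½ → True = ½
They differ because Kleene's strong three-valued logic K3 and Bochvar's internal three-valued logic treat ½ differently under the binary connectives.

True; ½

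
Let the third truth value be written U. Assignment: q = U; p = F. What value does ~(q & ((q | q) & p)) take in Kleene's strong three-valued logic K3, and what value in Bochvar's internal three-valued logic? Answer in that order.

In Kleene's strong three-valued logic K3: q | q = U | U = U
(q | q) & p = U & F = F
q & ((q | q) & p) = U & F = F
~(q & ((q | q) & p)) = ~F = T
In Bochvar's internal three-valued logic: q | q = U | U = U
(q | q) & p = U & F = U
q & ((q | q) & p) = U & U = U
~(q & ((q | q) & p)) = ~U = U
They differ because Kleene's strong three-valued logic K3 and Bochvar's internal three-valued logic treat U differently under the binary connectives.

T; U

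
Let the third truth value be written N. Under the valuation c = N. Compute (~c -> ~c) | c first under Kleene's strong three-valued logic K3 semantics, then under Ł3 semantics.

N; True

In Kleene's strong three-valued logic K3: ~c = ~N = N
~c = ~N = N
~c -> ~c = N -> N = N
(~c -> ~c) | c = N | N = N
In Ł3: ~c = ~N = N
~c = ~N = N
~c -> ~c = N -> N = True  [min(1, 1−½+½)]
(~c -> ~c) | c = True | N = True
They differ because Kleene's strong three-valued logic K3 and Ł3 treat N differently under implication.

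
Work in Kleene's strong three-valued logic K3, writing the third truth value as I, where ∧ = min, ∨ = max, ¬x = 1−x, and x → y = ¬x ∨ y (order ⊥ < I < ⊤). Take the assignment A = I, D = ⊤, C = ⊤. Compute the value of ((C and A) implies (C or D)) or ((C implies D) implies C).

⊤

C and A = ⊤ and I = I
C or D = ⊤ or ⊤ = ⊤
(C and A) implies (C or D) = I implies ⊤ = ⊤  [not I or ⊤]
C implies D = ⊤ implies ⊤ = ⊤
(C implies D) implies C = ⊤ implies ⊤ = ⊤
((C and A) implies (C or D)) or ((C implies D) implies C) = ⊤ or ⊤ = ⊤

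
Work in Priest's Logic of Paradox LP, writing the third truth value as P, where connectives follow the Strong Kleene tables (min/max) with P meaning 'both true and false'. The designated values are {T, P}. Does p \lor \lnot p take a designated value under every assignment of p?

Every assignment of p over {T, P, F} gives a value in {T, P}.
In particular, with p=P: p \lor \lnot p = P.

Yes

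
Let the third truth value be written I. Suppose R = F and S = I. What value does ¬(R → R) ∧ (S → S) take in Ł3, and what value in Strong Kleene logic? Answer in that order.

F; F

In Ł3: R → R = F → F = T
¬(R → R) = ¬T = F
S → S = I → I = T  [min(1, 1−½+½)]
¬(R → R) ∧ (S → S) = F ∧ T = F
In Strong Kleene logic: R → R = F → F = T
¬(R → R) = ¬T = F
S → S = I → I = I  [¬I ∨ I]
¬(R → R) ∧ (S → S) = F ∧ I = F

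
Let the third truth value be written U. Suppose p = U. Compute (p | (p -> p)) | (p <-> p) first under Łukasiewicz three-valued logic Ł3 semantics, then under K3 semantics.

In Łukasiewicz three-valued logic Ł3: p -> p = U -> U = True  [min(1, 1−½+½)]
p | (p -> p) = U | True = True
p <-> p = U <-> U = True
(p | (p -> p)) | (p <-> p) = True | True = True
In K3: p -> p = U -> U = U  [~U | U]
p | (p -> p) = U | U = U
p <-> p = U <-> U = U
(p | (p -> p)) | (p <-> p) = U | U = U
They differ because Łukasiewicz three-valued logic Ł3 and K3 treat U differently under implication.

True; U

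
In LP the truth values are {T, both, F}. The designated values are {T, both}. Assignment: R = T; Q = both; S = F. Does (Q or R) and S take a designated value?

No

Q or R = both or T = T
(Q or R) and S = T and F = F
F ∉ {T, both}.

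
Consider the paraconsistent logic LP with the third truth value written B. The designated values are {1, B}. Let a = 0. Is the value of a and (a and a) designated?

a and a = 0 and 0 = 0
a and (a and a) = 0 and 0 = 0
0 ∉ {1, B}.

No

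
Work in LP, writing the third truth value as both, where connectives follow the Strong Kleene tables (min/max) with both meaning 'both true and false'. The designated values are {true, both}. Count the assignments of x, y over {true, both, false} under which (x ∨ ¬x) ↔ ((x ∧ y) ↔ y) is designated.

Of the 9 assignments, 8 give a value in {true, both}.

8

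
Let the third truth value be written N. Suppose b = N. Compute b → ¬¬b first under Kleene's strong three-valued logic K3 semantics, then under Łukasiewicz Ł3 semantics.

N; ⊤

In Kleene's strong three-valued logic K3: ¬b = ¬N = N
¬¬b = ¬N = N
b → ¬¬b = N → N = N  [¬N ∨ N]
In Łukasiewicz Ł3: ¬b = ¬N = N
¬¬b = ¬N = N
b → ¬¬b = N → N = ⊤  [min(1, 1−½+½)]
They differ because Kleene's strong three-valued logic K3 and Łukasiewicz Ł3 treat N differently under implication.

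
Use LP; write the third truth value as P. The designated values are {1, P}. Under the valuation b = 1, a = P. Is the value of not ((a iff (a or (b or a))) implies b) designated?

b or a = 1 or P = 1
a or (b or a) = P or 1 = 1
a iff (a or (b or a)) = P iff 1 = P
(a iff (a or (b or a))) implies b = P implies 1 = 1  [not P or 1]
not ((a iff (a or (b or a))) implies b) = not 1 = 0
0 ∉ {1, P}.

No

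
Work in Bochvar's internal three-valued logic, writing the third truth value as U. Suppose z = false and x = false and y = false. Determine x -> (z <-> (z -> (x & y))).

true

x & y = false & false = false
z -> (x & y) = false -> false = true
z <-> (z -> (x & y)) = false <-> true = false
x -> (z <-> (z -> (x & y))) = false -> false = true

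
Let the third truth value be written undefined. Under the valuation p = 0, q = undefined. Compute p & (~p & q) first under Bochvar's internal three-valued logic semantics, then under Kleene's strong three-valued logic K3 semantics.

In Bochvar's internal three-valued logic: ~p = ~0 = 1
~p & q = 1 & undefined = undefined
p & (~p & q) = 0 & undefined = undefined
In Kleene's strong three-valued logic K3: ~p = ~0 = 1
~p & q = 1 & undefined = undefined
p & (~p & q) = 0 & undefined = 0
They differ because Bochvar's internal three-valued logic and Kleene's strong three-valued logic K3 treat undefined differently under the binary connectives.

undefined; 0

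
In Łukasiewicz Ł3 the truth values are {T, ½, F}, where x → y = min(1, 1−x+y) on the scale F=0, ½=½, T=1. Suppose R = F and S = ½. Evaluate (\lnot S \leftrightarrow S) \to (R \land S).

\lnot S = \lnot ½ = ½
\lnot S \leftrightarrow S = ½ \leftrightarrow ½ = T  [1 − |½−½|]
R \land S = F \land ½ = F
(\lnot S \leftrightarrow S) \to (R \land S) = T \to F = F

F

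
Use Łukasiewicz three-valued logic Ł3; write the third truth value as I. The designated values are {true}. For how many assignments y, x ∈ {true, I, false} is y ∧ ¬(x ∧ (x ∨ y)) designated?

Designated under: (y=true, x=false).

1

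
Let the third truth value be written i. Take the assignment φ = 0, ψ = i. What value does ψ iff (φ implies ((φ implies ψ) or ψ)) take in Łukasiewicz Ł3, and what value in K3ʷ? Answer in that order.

i; i

In Łukasiewicz Ł3: φ implies ψ = 0 implies i = 1  [min(1, 1−0+½)]
(φ implies ψ) or ψ = 1 or i = 1
φ implies ((φ implies ψ) or ψ) = 0 implies 1 = 1
ψ iff (φ implies ((φ implies ψ) or ψ)) = i iff 1 = i
In K3ʷ: φ implies ψ = 0 implies i = i
(φ implies ψ) or ψ = i or i = i
φ implies ((φ implies ψ) or ψ) = 0 implies i = i
ψ iff (φ implies ((φ implies ψ) or ψ)) = i iff i = i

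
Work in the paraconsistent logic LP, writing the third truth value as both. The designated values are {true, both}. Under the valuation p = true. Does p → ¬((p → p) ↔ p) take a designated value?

No

p → p = true → true = true
(p → p) ↔ p = true ↔ true = true
¬((p → p) ↔ p) = ¬true = false
p → ¬((p → p) ↔ p) = true → false = false
false ∉ {true, both}.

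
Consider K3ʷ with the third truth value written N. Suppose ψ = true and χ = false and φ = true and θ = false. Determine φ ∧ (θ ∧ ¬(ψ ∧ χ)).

ψ ∧ χ = true ∧ false = false
¬(ψ ∧ χ) = ¬false = true
θ ∧ ¬(ψ ∧ χ) = false ∧ true = false
φ ∧ (θ ∧ ¬(ψ ∧ χ)) = true ∧ false = false

false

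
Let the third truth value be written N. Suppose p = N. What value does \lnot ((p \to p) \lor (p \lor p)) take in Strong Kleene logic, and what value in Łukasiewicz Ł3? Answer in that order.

In Strong Kleene logic: p \to p = N \to N = N
p \lor p = N \lor N = N
(p \to p) \lor (p \lor p) = N \lor N = N
\lnot ((p \to p) \lor (p \lor p)) = \lnot N = N
In Łukasiewicz Ł3: p \to p = N \to N = true  [min(1, 1−½+½)]
p \lor p = N \lor N = N
(p \to p) \lor (p \lor p) = true \lor N = true
\lnot ((p \to p) \lor (p \lor p)) = \lnot true = false
They differ because Strong Kleene logic and Łukasiewicz Ł3 treat N differently under implication.

N; false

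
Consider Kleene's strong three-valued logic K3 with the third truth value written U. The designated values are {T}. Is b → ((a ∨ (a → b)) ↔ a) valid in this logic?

No

Countermodel: b=T, a=U gives U, which is not designated.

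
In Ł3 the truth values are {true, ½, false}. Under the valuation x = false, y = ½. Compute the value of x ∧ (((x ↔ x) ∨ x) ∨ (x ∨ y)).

x ↔ x = false ↔ false = true
(x ↔ x) ∨ x = true ∨ false = true
x ∨ y = false ∨ ½ = ½
((x ↔ x) ∨ x) ∨ (x ∨ y) = true ∨ ½ = true
x ∧ (((x ↔ x) ∨ x) ∨ (x ∨ y)) = false ∧ true = false

false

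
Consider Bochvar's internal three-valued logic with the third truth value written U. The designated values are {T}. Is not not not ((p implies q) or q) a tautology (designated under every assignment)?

Countermodel: p=T, q=T gives F, which is not designated.

No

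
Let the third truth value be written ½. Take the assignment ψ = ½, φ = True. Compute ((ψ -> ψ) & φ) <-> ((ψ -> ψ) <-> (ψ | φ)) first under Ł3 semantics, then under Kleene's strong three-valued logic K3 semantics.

In Ł3: ψ -> ψ = ½ -> ½ = True  [min(1, 1−½+½)]
(ψ -> ψ) & φ = True & True = True
ψ -> ψ = ½ -> ½ = True
ψ | φ = ½ | True = True
(ψ -> ψ) <-> (ψ | φ) = True <-> True = True
((ψ -> ψ) & φ) <-> ((ψ -> ψ) <-> (ψ | φ)) = True <-> True = True
In Kleene's strong three-valued logic K3: ψ -> ψ = ½ -> ½ = ½  [~½ | ½]
(ψ -> ψ) & φ = ½ & True = ½
ψ -> ψ = ½ -> ½ = ½
ψ | φ = ½ | True = True
(ψ -> ψ) <-> (ψ | φ) = ½ <-> True = ½
((ψ -> ψ) & φ) <-> ((ψ -> ψ) <-> (ψ | φ)) = ½ <-> ½ = ½
They differ because Ł3 and Kleene's strong three-valued logic K3 treat ½ differently under implication.

True; ½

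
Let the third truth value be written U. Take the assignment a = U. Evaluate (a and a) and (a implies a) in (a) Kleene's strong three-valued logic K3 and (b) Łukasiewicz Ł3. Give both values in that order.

In Kleene's strong three-valued logic K3: a and a = U and U = U
a implies a = U implies U = U  [not U or U]
(a and a) and (a implies a) = U and U = U
In Łukasiewicz Ł3: a and a = U and U = U
a implies a = U implies U = True  [min(1, 1−½+½)]
(a and a) and (a implies a) = U and True = U

U; U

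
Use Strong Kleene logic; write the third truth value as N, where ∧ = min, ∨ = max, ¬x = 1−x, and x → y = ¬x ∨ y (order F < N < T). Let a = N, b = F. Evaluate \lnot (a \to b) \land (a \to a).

a \to b = N \to F = N  [\lnot N \lor F]
\lnot (a \to b) = \lnot N = N
a \to a = N \to N = N
\lnot (a \to b) \land (a \to a) = N \land N = N

N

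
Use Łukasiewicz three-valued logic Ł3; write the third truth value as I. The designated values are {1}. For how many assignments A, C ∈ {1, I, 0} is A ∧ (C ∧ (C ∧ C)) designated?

1

Designated under: (A=1, C=1).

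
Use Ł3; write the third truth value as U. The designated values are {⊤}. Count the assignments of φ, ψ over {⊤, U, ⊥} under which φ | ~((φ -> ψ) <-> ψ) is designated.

Designated under: (φ=⊤, ψ=⊤); (φ=⊤, ψ=U); (φ=⊤, ψ=⊥); (φ=⊥, ψ=⊥).

4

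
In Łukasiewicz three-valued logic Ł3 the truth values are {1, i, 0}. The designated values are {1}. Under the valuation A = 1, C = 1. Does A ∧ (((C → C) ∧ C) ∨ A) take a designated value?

Yes

C → C = 1 → 1 = 1
(C → C) ∧ C = 1 ∧ 1 = 1
((C → C) ∧ C) ∨ A = 1 ∨ 1 = 1
A ∧ (((C → C) ∧ C) ∨ A) = 1 ∧ 1 = 1
1 ∈ {1}.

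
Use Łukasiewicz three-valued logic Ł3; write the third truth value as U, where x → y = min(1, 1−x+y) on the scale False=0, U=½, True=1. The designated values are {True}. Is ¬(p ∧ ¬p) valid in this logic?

No

Countermodel: p=U gives U, which is not designated.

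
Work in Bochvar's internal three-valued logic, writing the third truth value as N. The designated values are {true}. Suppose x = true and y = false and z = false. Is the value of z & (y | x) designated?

y | x = false | true = true
z & (y | x) = false & true = false
false ∉ {true}.

No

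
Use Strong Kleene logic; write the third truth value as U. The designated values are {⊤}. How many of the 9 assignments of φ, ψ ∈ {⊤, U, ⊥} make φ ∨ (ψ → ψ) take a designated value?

Of the 9 assignments, 7 give a value in {⊤}.

7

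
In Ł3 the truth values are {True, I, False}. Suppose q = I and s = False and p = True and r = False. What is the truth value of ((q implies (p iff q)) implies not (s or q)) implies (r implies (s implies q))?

True

p iff q = True iff I = I  [1 − |1−½|]
q implies (p iff q) = I implies I = True
s or q = False or I = I
not (s or q) = not I = I
(q implies (p iff q)) implies not (s or q) = True implies I = I
s implies q = False implies I = True
r implies (s implies q) = False implies True = True
((q implies (p iff q)) implies not (s or q)) implies (r implies (s implies q)) = I implies True = True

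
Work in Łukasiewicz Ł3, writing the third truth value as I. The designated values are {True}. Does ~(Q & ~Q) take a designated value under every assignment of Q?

Countermodel: Q=I gives I, which is not designated.

No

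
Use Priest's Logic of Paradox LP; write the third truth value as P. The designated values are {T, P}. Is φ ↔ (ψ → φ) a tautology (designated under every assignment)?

No

Countermodel: φ=F, ψ=F gives F, which is not designated.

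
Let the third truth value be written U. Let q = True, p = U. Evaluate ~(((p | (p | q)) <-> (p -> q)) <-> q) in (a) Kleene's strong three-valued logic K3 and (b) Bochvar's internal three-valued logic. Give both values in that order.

False; U

In Kleene's strong three-valued logic K3: p | q = U | True = True
p | (p | q) = U | True = True
p -> q = U -> True = True  [~U | True]
(p | (p | q)) <-> (p -> q) = True <-> True = True
((p | (p | q)) <-> (p -> q)) <-> q = True <-> True = True
~(((p | (p | q)) <-> (p -> q)) <-> q) = ~True = False
In Bochvar's internal three-valued logic: p | q = U | True = U
p | (p | q) = U | U = U
p -> q = U -> True = U  [any arg is the third value ⇒ result is the third value]
(p | (p | q)) <-> (p -> q) = U <-> U = U
((p | (p | q)) <-> (p -> q)) <-> q = U <-> True = U
~(((p | (p | q)) <-> (p -> q)) <-> q) = ~U = U
They differ because Kleene's strong three-valued logic K3 and Bochvar's internal three-valued logic treat U differently under the binary connectives.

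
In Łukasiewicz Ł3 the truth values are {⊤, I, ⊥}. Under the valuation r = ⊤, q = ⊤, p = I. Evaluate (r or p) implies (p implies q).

⊤

r or p = ⊤ or I = ⊤
p implies q = I implies ⊤ = ⊤  [min(1, 1−½+1)]
(r or p) implies (p implies q) = ⊤ implies ⊤ = ⊤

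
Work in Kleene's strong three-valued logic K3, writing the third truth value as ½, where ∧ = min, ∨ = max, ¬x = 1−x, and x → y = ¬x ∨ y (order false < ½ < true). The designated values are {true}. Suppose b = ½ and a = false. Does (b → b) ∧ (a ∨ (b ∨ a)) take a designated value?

No

b → b = ½ → ½ = ½  [¬½ ∨ ½]
b ∨ a = ½ ∨ false = ½
a ∨ (b ∨ a) = false ∨ ½ = ½
(b → b) ∧ (a ∨ (b ∨ a)) = ½ ∧ ½ = ½
½ ∉ {true}.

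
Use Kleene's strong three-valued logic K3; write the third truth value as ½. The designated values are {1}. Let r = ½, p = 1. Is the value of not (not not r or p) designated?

not r = not ½ = ½
not not r = not ½ = ½
not not r or p = ½ or 1 = 1
not (not not r or p) = not 1 = 0
0 ∉ {1}.

No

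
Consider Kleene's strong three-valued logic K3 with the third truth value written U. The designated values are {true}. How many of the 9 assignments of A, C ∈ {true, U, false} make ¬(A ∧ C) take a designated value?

5

Of the 9 assignments, 5 give a value in {true}.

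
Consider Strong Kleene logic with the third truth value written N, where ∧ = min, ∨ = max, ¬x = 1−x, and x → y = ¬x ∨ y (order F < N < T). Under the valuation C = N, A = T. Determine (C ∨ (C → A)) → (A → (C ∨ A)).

T

C → A = N → T = T  [¬N ∨ T]
C ∨ (C → A) = N ∨ T = T
C ∨ A = N ∨ T = T
A → (C ∨ A) = T → T = T
(C ∨ (C → A)) → (A → (C ∨ A)) = T → T = T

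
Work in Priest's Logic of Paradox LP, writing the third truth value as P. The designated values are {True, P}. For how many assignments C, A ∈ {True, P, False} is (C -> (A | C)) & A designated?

Of the 9 assignments, 6 give a value in {True, P}.

6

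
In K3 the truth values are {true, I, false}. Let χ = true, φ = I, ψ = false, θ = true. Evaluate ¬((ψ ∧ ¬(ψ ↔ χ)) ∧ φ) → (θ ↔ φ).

ψ ↔ χ = false ↔ true = false
¬(ψ ↔ χ) = ¬false = true
ψ ∧ ¬(ψ ↔ χ) = false ∧ true = false
(ψ ∧ ¬(ψ ↔ χ)) ∧ φ = false ∧ I = false
¬((ψ ∧ ¬(ψ ↔ χ)) ∧ φ) = ¬false = true
θ ↔ φ = true ↔ I = I
¬((ψ ∧ ¬(ψ ↔ χ)) ∧ φ) → (θ ↔ φ) = true → I = I  [¬true ∨ I]

I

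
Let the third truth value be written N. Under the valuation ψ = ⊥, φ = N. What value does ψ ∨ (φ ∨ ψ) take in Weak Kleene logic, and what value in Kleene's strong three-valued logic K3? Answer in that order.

In Weak Kleene logic: φ ∨ ψ = N ∨ ⊥ = N
ψ ∨ (φ ∨ ψ) = ⊥ ∨ N = N
In Kleene's strong three-valued logic K3: φ ∨ ψ = N ∨ ⊥ = N
ψ ∨ (φ ∨ ψ) = ⊥ ∨ N = N

N; N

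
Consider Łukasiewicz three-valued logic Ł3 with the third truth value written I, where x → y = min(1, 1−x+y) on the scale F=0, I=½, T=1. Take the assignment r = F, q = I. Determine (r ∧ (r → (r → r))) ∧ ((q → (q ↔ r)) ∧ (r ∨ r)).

F

r → r = F → F = T
r → (r → r) = F → T = T
r ∧ (r → (r → r)) = F ∧ T = F
q ↔ r = I ↔ F = I  [1 − |½−0|]
q → (q ↔ r) = I → I = T
r ∨ r = F ∨ F = F
(q → (q ↔ r)) ∧ (r ∨ r) = T ∧ F = F
(r ∧ (r → (r → r))) ∧ ((q → (q ↔ r)) ∧ (r ∨ r)) = F ∧ F = F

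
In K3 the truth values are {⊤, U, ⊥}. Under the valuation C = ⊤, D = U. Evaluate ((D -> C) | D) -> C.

D -> C = U -> ⊤ = ⊤
(D -> C) | D = ⊤ | U = ⊤
((D -> C) | D) -> C = ⊤ -> ⊤ = ⊤

⊤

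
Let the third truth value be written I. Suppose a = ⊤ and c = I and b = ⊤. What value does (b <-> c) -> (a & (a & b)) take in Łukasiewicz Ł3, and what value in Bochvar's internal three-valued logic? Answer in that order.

In Łukasiewicz Ł3: b <-> c = ⊤ <-> I = I
a & b = ⊤ & ⊤ = ⊤
a & (a & b) = ⊤ & ⊤ = ⊤
(b <-> c) -> (a & (a & b)) = I -> ⊤ = ⊤
In Bochvar's internal three-valued logic: b <-> c = ⊤ <-> I = I
a & b = ⊤ & ⊤ = ⊤
a & (a & b) = ⊤ & ⊤ = ⊤
(b <-> c) -> (a & (a & b)) = I -> ⊤ = I
They differ because Łukasiewicz Ł3 and Bochvar's internal three-valued logic treat I differently under the binary connectives.

⊤; I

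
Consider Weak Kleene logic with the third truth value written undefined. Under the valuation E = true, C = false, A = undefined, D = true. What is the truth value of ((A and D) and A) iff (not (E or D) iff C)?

undefined

A and D = undefined and true = undefined
(A and D) and A = undefined and undefined = undefined
E or D = true or true = true
not (E or D) = not true = false
not (E or D) iff C = false iff false = true
((A and D) and A) iff (not (E or D) iff C) = undefined iff true = undefined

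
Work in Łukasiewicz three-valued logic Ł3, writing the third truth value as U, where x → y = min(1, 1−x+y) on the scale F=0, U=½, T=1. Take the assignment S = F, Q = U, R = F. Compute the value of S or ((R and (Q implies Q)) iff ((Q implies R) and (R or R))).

T

Q implies Q = U implies U = T  [min(1, 1−½+½)]
R and (Q implies Q) = F and T = F
Q implies R = U implies F = U
R or R = F or F = F
(Q implies R) and (R or R) = U and F = F
(R and (Q implies Q)) iff ((Q implies R) and (R or R)) = F iff F = T
S or ((R and (Q implies Q)) iff ((Q implies R) and (R or R))) = F or T = T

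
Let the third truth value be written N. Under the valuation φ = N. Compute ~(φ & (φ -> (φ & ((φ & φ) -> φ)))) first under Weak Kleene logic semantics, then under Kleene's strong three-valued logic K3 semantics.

N; N

In Weak Kleene logic: φ & φ = N & N = N
(φ & φ) -> φ = N -> N = N  [any arg is the third value ⇒ result is the third value]
φ & ((φ & φ) -> φ) = N & N = N
φ -> (φ & ((φ & φ) -> φ)) = N -> N = N
φ & (φ -> (φ & ((φ & φ) -> φ))) = N & N = N
~(φ & (φ -> (φ & ((φ & φ) -> φ)))) = ~N = N
In Kleene's strong three-valued logic K3: φ & φ = N & N = N
(φ & φ) -> φ = N -> N = N  [~N | N]
φ & ((φ & φ) -> φ) = N & N = N
φ -> (φ & ((φ & φ) -> φ)) = N -> N = N
φ & (φ -> (φ & ((φ & φ) -> φ))) = N & N = N
~(φ & (φ -> (φ & ((φ & φ) -> φ)))) = ~N = N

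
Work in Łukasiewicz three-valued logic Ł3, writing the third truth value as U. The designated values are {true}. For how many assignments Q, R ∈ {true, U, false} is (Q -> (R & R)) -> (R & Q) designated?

3

Designated under: (Q=true, R=true); (Q=true, R=U); (Q=true, R=false).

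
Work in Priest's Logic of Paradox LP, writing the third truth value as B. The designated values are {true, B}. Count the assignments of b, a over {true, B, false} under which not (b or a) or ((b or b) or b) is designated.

8

Of the 9 assignments, 8 give a value in {true, B}.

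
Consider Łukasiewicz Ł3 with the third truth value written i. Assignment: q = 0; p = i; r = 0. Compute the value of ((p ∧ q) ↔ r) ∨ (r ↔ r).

p ∧ q = i ∧ 0 = 0
(p ∧ q) ↔ r = 0 ↔ 0 = 1
r ↔ r = 0 ↔ 0 = 1
((p ∧ q) ↔ r) ∨ (r ↔ r) = 1 ∨ 1 = 1

1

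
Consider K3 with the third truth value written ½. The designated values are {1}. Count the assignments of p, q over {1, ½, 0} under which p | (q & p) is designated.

3

Designated under: (p=1, q=1); (p=1, q=½); (p=1, q=0).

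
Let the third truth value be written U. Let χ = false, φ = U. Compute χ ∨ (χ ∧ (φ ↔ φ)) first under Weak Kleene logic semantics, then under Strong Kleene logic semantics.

In Weak Kleene logic: φ ↔ φ = U ↔ U = U
χ ∧ (φ ↔ φ) = false ∧ U = U
χ ∨ (χ ∧ (φ ↔ φ)) = false ∨ U = U
In Strong Kleene logic: φ ↔ φ = U ↔ U = U
χ ∧ (φ ↔ φ) = false ∧ U = false
χ ∨ (χ ∧ (φ ↔ φ)) = false ∨ false = false
They differ because Weak Kleene logic and Strong Kleene logic treat U differently under the binary connectives.

U; false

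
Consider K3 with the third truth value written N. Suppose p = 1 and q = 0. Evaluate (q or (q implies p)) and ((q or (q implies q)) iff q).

0

q implies p = 0 implies 1 = 1
q or (q implies p) = 0 or 1 = 1
q implies q = 0 implies 0 = 1
q or (q implies q) = 0 or 1 = 1
(q or (q implies q)) iff q = 1 iff 0 = 0
(q or (q implies p)) and ((q or (q implies q)) iff q) = 1 and 0 = 0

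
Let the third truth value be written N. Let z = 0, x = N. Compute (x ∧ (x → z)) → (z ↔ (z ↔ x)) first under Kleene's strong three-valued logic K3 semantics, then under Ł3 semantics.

In Kleene's strong three-valued logic K3: x → z = N → 0 = N  [¬N ∨ 0]
x ∧ (x → z) = N ∧ N = N
z ↔ x = 0 ↔ N = N
z ↔ (z ↔ x) = 0 ↔ N = N
(x ∧ (x → z)) → (z ↔ (z ↔ x)) = N → N = N
In Ł3: x → z = N → 0 = N
x ∧ (x → z) = N ∧ N = N
z ↔ x = 0 ↔ N = N
z ↔ (z ↔ x) = 0 ↔ N = N
(x ∧ (x → z)) → (z ↔ (z ↔ x)) = N → N = 1
They differ because Kleene's strong three-valued logic K3 and Ł3 treat N differently under implication.

N; 1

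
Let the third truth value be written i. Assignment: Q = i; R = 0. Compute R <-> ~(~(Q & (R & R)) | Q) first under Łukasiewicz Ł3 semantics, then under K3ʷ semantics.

1; i

In Łukasiewicz Ł3: R & R = 0 & 0 = 0
Q & (R & R) = i & 0 = 0
~(Q & (R & R)) = ~0 = 1
~(Q & (R & R)) | Q = 1 | i = 1
~(~(Q & (R & R)) | Q) = ~1 = 0
R <-> ~(~(Q & (R & R)) | Q) = 0 <-> 0 = 1
In K3ʷ: R & R = 0 & 0 = 0
Q & (R & R) = i & 0 = i
~(Q & (R & R)) = ~i = i
~(Q & (R & R)) | Q = i | i = i
~(~(Q & (R & R)) | Q) = ~i = i
R <-> ~(~(Q & (R & R)) | Q) = 0 <-> i = i
They differ because Łukasiewicz Ł3 and K3ʷ treat i differently under the binary connectives.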